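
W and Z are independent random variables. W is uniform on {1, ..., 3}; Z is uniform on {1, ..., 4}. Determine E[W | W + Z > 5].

Outcomes with W + Z > 5: (2,4), (3,3), (3,4), each with probability 1/12.
E[W | W + Z > 5] = (2 + 3 + 3) / 3 = 8/3.

8/3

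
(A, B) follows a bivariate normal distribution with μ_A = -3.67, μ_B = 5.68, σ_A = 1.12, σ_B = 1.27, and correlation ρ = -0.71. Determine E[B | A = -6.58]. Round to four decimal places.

For a bivariate normal, E[B | A=x] = μ_B + ρ·(σ_B/σ_A)·(x − μ_A).
E[B | A=-6.58] = 5.68 + (-0.71)·(1.27/1.12)·(-6.58 − (-3.67)) = 5.68 + (-0.80509)·(-2.91) = 8.0228.

8.0228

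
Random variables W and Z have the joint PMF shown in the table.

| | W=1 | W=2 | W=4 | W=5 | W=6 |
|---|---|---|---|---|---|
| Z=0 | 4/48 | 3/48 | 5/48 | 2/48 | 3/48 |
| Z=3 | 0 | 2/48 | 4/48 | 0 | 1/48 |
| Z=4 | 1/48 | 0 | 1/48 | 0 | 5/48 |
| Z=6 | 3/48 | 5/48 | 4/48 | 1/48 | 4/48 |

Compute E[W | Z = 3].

26/7

P(Z = 3) = 7/48.
Summing W·P(W=x,Z=y) over the conditioning event gives 13/24.
E[W | Z = 3] = (13/24) / (7/48) = 26/7.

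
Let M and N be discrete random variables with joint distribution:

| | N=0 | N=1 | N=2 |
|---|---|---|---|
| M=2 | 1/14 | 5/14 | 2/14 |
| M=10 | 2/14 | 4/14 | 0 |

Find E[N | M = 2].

9/8

P(M = 2) = 4/7.
Σ N·P over the event = 0·(1/14) + 1·(5/14) + 2·(2/14) = 9/14.
E[N | M = 2] = (9/14) / (4/7) = 9/8.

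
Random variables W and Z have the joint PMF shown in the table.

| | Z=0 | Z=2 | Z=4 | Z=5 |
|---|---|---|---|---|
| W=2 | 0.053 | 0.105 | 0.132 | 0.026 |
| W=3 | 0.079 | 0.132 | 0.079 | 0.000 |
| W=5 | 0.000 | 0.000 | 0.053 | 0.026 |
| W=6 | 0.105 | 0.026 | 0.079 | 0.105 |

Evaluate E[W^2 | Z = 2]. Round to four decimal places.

P(Z = 2) = 0.263.
Summing W^2·P(W=x,Z=y) over the conditioning event gives 2.544.
E[W^2 | Z = 2] = (2.544) / (0.263) = 9.6730.

9.6730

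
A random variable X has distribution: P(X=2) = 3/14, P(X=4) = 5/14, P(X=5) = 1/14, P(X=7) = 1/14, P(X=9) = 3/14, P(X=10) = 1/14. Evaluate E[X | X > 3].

P(X > 3) = 11/14.
Σ over the event: 4·5/14 + 5·1/14 + 7·1/14 + 9·3/14 + 10·1/14 = 69/14.
E[X | X > 3] = (69/14) / (11/14) = 69/11.

69/11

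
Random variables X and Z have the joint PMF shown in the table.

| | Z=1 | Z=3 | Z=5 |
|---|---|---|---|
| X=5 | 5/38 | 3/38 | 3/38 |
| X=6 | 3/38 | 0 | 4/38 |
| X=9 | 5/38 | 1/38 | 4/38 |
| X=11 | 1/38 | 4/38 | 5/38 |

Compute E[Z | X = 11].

19/5

P(X = 11) = 5/19.
Σ Z·P over the event = 1·(1/38) + 3·(4/38) + 5·(5/38) = 1.
E[Z | X = 11] = (1) / (5/19) = 19/5.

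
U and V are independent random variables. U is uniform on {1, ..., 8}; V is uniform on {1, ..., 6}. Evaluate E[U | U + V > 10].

7

P(U + V > 10) = 5/24.
Summing U·P(x,y) over outcomes with U + V > 10 gives 35/24.
E[U | U + V > 10] = (35/24) / (5/24) = 7.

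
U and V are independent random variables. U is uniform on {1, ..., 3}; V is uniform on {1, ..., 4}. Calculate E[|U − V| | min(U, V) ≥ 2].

5/6

P(min(U, V) ≥ 2) = 1/2.
Summing |U−V|·P(x,y) over outcomes with min(U, V) ≥ 2 gives 5/12.
E[|U − V| | min(U, V) ≥ 2] = (5/12) / (1/2) = 5/6.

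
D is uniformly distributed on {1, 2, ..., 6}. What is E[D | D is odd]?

3

Given D is odd, D is equally likely to be any of {1, 3, 5}.
E[D | D is odd] = (1 + 3 + 5) / 3 = 3.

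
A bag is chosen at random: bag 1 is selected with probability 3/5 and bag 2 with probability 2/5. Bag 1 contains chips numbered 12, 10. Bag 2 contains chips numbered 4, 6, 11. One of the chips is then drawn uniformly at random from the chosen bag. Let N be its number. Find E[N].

E[N | bag 1] = (12+10)/2 = 11.
E[N | bag 2] = (4+6+11)/3 = 7.
E[N] = (3/5)·(11) + (2/5)·(7) = 47/5.

47/5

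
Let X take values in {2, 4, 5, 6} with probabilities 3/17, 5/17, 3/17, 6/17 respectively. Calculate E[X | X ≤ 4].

P(X ≤ 4) = 8/17.
Σ over the event: 2·3/17 + 4·5/17 = 26/17.
E[X | X ≤ 4] = (26/17) / (8/17) = 13/4.

13/4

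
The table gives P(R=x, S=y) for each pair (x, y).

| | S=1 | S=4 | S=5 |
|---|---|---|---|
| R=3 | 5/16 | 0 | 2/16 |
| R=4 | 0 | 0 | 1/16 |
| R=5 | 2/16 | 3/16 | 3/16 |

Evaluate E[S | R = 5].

P(R = 5) = 1/2.
Σ S·P over the event = 1·(2/16) + 4·(3/16) + 5·(3/16) = 29/16.
E[S | R = 5] = (29/16) / (1/2) = 29/8.

29/8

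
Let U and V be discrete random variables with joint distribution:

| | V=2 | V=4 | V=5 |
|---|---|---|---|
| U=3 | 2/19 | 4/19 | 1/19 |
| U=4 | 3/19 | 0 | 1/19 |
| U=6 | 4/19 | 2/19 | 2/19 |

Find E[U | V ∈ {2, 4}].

P(V ∈ {2, 4}) = 15/19.
Σ U·P over the event = 3·(2/19) + 3·(4/19) + 4·(3/19) + 6·(4/19) + 6·(2/19) = 66/19.
E[U | V ∈ {2, 4}] = (66/19) / (15/19) = 22/5.

22/5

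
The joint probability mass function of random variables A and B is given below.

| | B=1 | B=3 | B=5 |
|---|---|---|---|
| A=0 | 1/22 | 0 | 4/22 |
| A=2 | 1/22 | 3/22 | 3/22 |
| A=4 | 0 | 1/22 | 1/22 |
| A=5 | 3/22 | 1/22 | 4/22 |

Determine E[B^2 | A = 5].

P(A = 5) = 4/11.
Σ B^2·P over the event = 1·(3/22) + 9·(1/22) + 25·(4/22) = 56/11.
E[B^2 | A = 5] = (56/11) / (4/11) = 14.

14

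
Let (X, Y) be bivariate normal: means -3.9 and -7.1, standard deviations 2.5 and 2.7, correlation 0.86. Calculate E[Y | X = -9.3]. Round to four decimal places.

-12.1155

For a bivariate normal, E[Y | X=x] = μ_Y + ρ·(σ_Y/σ_X)·(x − μ_X).
E[Y | X=-9.3] = -7.1 + (0.86)·(2.7/2.5)·(-9.3 − (-3.9)) = -7.1 + (0.9288)·(-5.4) = -12.1155.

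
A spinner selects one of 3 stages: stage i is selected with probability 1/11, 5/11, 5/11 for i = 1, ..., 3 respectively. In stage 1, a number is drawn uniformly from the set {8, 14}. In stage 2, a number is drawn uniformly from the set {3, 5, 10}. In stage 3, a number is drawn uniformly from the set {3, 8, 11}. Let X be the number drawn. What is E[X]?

233/33

E[X | stage 1] = (8+14)/2 = 11.
E[X | stage 2] = (3+5+10)/3 = 6.
E[X | stage 3] = (3+8+11)/3 = 22/3.
E[X] = (1/11)·(11) + (5/11)·(6) + (5/11)·(22/3) = 233/33.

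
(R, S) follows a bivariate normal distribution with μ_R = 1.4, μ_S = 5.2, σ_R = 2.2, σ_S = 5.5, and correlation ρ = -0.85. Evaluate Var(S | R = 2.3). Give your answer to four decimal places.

8.3944

Var(S | R=x) = (1 − ρ²)·σ_S².
Var(S | R=2.3) = (5.5)²·(1 − (-0.85)²) = 30.25·0.2775 = 8.3944.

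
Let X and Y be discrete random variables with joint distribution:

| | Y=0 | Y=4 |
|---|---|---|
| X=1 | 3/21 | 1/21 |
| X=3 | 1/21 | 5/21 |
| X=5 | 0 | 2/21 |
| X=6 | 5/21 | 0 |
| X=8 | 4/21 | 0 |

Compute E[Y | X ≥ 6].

0

P(X ≥ 6) = 3/7.
Summing Y·P(X=x,Y=y) over the conditioning event gives 0.
E[Y | X ≥ 6] = (0) / (3/7) = 0.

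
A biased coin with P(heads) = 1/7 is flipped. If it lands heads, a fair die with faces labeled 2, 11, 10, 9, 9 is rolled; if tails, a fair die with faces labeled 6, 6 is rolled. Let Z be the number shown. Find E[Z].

221/35

E[Z | heads] = (2+11+10+9+9)/5 = 41/5.
E[Z | tails] = (6+6)/2 = 6.
By the law of total expectation,
E[Z] = (1/7)·(41/5) + (6/7)·(6) = 221/35.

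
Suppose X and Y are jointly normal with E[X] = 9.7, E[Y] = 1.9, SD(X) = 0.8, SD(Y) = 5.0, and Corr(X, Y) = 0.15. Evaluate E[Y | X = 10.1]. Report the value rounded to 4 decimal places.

The regression of Y on X has slope ρ·σ_Y/σ_X and passes through (μ_X, μ_Y).
E[Y | X=10.1] = 1.9 + (0.15)·(5.0/0.8)·(10.1 − (9.7)) = 1.9 + (0.9375)·(0.4) = 2.2750.

2.2750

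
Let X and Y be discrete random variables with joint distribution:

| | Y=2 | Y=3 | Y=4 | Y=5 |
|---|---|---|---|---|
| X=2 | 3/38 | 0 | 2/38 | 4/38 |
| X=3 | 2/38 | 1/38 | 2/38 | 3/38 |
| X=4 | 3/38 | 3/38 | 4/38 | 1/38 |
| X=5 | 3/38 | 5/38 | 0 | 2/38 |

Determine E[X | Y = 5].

31/10

P(Y = 5) = 5/19.
Summing X·P(X=x,Y=y) over the conditioning event gives 31/38.
E[X | Y = 5] = (31/38) / (5/19) = 31/10.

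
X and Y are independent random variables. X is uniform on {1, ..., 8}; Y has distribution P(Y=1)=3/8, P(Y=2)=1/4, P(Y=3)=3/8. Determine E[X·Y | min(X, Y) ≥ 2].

P(min(X, Y) ≥ 2) = 35/64.
Summing XY·P(x,y) over outcomes with min(X, Y) ≥ 2 gives 455/64.
E[X·Y | min(X, Y) ≥ 2] = (455/64) / (35/64) = 13.

13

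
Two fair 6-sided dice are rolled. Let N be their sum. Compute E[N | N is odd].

7

P(N is odd) = 1/2.
Σ over the event: 3·1/18 + 5·1/9 + 7·1/6 + 9·1/9 + 11·1/18 = 7/2.
E[N | N is odd] = (7/2) / (1/2) = 7.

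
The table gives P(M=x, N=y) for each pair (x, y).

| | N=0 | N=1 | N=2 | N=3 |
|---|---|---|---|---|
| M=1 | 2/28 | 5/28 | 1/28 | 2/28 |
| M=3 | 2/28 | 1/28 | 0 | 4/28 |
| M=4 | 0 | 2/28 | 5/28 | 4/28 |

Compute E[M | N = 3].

P(N = 3) = 5/14.
Σ M·P over the event = 1·(2/28) + 3·(4/28) + 4·(4/28) = 15/14.
E[M | N = 3] = (15/14) / (5/14) = 3.

3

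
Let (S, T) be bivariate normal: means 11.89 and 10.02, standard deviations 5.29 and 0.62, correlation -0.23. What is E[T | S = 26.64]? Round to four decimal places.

9.6224

E[T | S=x] = μ_T + ρ(σ_T/σ_S)(x − μ_S) for jointly normal variables.
E[T | S=26.64] = 10.02 + (-0.23)·(0.62/5.29)·(26.64 − (11.89)) = 10.02 + (-0.026957)·(14.75) = 9.6224.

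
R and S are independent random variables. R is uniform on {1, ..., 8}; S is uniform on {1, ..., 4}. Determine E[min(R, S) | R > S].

P(R > S) = 11/16.
Summing min(R,S)·P(x,y) over outcomes with R > S gives 25/16.
E[min(R, S) | R > S] = (25/16) / (11/16) = 25/11.

25/11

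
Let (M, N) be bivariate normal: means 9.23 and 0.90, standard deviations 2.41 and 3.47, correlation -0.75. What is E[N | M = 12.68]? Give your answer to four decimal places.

E[N | M=x] = μ_N + ρ(σ_N/σ_M)(x − μ_M) for jointly normal variables.
E[N | M=12.68] = 0.90 + (-0.75)·(3.47/2.41)·(12.68 − (9.23)) = 0.90 + (-1.07988)·(3.45) = -2.8256.

-2.8256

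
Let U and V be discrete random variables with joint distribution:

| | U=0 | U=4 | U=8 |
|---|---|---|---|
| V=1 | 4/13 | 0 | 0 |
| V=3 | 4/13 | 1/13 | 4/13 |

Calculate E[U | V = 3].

4

P(V = 3) = 9/13.
Σ U·P over the event = 0·(4/13) + 4·(1/13) + 8·(4/13) = 36/13.
E[U | V = 3] = (36/13) / (9/13) = 4.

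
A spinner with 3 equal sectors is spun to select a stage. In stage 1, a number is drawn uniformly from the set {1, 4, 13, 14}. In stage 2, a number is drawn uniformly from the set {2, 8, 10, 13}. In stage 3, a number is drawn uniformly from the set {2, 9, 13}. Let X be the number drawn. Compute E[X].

97/12

E[X | stage 1] = (1+4+13+14)/4 = 8.
E[X | stage 2] = (2+8+10+13)/4 = 33/4.
E[X | stage 3] = (2+9+13)/3 = 8.
By the law of total expectation,
E[X] = (1/3)·(8) + (1/3)·(33/4) + (1/3)·(8) = 97/12.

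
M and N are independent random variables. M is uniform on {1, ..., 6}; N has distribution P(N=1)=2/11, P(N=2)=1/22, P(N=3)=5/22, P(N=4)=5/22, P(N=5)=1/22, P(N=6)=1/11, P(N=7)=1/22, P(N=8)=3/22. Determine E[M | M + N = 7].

P(M + N = 7) = 3/22.
Summing M·P(x,y) over outcomes with M + N = 7 gives 17/33.
E[M | M + N = 7] = (17/33) / (3/22) = 34/9.

34/9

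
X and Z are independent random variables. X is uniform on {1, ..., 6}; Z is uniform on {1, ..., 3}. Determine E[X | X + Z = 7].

5

P(X + Z = 7) = 1/6.
Summing X·P(x,y) over outcomes with X + Z = 7 gives 5/6.
E[X | X + Z = 7] = (5/6) / (1/6) = 5.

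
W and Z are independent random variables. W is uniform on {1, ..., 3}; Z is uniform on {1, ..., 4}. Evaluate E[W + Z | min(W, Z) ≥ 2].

Outcomes with min(W, Z) ≥ 2: (2,2), (2,3), (2,4), (3,2), (3,3), (3,4), each with probability 1/12.
E[W + Z | min(W, Z) ≥ 2] = (4 + 5 + 6 + 5 + 6 + 7) / 6 = 11/2.

11/2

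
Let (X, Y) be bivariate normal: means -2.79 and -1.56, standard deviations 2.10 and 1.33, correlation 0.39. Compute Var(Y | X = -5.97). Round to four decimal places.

For a bivariate normal, Var(Y | X=x) = σ_Y²(1 − ρ²).
Var(Y | X=-5.97) = (1.33)²·(1 − (0.39)²) = 1.7689·0.8479 = 1.4999.

1.4999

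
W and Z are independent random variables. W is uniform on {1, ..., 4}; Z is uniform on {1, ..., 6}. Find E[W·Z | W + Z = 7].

Outcomes with W + Z = 7: (1,6), (2,5), (3,4), (4,3), each with probability 1/24.
E[W·Z | W + Z = 7] = (6 + 10 + 12 + 12) / 4 = 10.

10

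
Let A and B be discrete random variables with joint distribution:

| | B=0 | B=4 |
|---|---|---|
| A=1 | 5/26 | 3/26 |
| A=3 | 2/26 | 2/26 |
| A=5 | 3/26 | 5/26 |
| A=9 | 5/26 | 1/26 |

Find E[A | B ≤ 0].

71/15

P(B ≤ 0) = 15/26.
Σ A·P over the event = 1·(5/26) + 3·(2/26) + 5·(3/26) + 9·(5/26) = 71/26.
E[A | B ≤ 0] = (71/26) / (15/26) = 71/15.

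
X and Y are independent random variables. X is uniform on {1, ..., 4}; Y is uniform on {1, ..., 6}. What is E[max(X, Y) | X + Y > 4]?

9/2

P(X + Y > 4) = 3/4.
Summing max(X,Y)·P(x,y) over outcomes with X + Y > 4 gives 27/8.
E[max(X, Y) | X + Y > 4] = (27/8) / (3/4) = 9/2.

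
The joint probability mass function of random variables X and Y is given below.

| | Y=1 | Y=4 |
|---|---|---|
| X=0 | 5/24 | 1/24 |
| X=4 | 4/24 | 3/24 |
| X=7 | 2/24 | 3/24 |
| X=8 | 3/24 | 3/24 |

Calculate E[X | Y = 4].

57/10

P(Y = 4) = 5/12.
Σ X·P over the event = 0·(1/24) + 4·(3/24) + 7·(3/24) + 8·(3/24) = 19/8.
E[X | Y = 4] = (19/8) / (5/12) = 57/10.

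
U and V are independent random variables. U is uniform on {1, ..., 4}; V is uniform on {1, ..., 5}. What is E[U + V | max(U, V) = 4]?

44/7

Outcomes with max(U, V) = 4: (1,4), (2,4), (3,4), (4,1), (4,2), (4,3), (4,4), each with probability 1/20.
E[U + V | max(U, V) = 4] = (5 + 6 + 7 + 5 + 6 + 7 + 8) / 7 = 44/7.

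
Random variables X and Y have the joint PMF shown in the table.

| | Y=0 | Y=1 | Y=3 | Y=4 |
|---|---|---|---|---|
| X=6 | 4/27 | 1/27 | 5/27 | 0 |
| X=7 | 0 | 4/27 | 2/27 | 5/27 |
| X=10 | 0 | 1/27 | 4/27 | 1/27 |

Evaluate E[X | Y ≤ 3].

P(Y ≤ 3) = 7/9.
Σ X·P over the event = 6·(4/27) + 6·(1/27) + 6·(5/27) + 7·(4/27) + 7·(2/27) + 10·(1/27) + 10·(4/27) = 152/27.
E[X | Y ≤ 3] = (152/27) / (7/9) = 152/21.

152/21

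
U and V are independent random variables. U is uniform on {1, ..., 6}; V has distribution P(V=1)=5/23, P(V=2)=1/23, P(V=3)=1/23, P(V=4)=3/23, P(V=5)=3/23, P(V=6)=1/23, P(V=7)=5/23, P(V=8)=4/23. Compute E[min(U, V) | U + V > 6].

P(U + V > 6) = 97/138.
Summing min(U,V)·P(x,y) over outcomes with U + V > 6 gives 55/23.
E[min(U, V) | U + V > 6] = (55/23) / (97/138) = 330/97.

330/97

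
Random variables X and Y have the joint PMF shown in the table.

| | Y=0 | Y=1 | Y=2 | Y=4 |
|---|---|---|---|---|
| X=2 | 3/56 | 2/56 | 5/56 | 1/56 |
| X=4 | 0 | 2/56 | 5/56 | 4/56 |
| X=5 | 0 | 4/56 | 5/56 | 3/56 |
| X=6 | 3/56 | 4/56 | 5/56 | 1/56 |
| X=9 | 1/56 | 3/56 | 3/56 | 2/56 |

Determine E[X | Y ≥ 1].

P(Y ≥ 1) = 7/8.
Summing X·P(X=x,Y=y) over the conditioning event gives 9/2.
E[X | Y ≥ 1] = (9/2) / (7/8) = 36/7.

36/7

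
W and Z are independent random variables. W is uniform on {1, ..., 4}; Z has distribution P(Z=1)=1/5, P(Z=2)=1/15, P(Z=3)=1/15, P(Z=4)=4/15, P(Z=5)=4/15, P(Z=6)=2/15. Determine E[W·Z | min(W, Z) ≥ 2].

P(min(W, Z) ≥ 2) = 3/5.
Summing WZ·P(x,y) over outcomes with min(W, Z) ≥ 2 gives 159/20.
E[W·Z | min(W, Z) ≥ 2] = (159/20) / (3/5) = 53/4.

53/4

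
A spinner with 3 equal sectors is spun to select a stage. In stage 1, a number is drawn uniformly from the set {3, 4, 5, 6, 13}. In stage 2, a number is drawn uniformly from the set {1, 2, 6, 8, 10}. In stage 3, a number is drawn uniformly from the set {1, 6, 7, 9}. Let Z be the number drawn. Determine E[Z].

E[Z | stage 1] = (3+4+5+6+13)/5 = 31/5.
E[Z | stage 2] = (1+2+6+8+10)/5 = 27/5.
E[Z | stage 3] = (1+6+7+9)/4 = 23/4.
By the law of total expectation,
E[Z] = (1/3)·(31/5) + (1/3)·(27/5) + (1/3)·(23/4) = 347/60.

347/60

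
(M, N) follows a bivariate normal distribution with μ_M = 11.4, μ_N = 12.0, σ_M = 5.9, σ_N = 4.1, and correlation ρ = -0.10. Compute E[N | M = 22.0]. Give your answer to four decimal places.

11.2634

For a bivariate normal, E[N | M=x] = μ_N + ρ·(σ_N/σ_M)·(x − μ_M).
E[N | M=22.0] = 12.0 + (-0.10)·(4.1/5.9)·(22.0 − (11.4)) = 12.0 + (-0.069492)·(10.6) = 11.2634.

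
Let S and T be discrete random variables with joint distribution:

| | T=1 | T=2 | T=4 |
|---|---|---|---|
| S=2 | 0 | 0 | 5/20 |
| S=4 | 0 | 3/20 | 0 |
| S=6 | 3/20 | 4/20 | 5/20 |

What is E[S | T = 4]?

4

P(T = 4) = 1/2.
Σ S·P over the event = 2·(5/20) + 6·(5/20) = 2.
E[S | T = 4] = (2) / (1/2) = 4.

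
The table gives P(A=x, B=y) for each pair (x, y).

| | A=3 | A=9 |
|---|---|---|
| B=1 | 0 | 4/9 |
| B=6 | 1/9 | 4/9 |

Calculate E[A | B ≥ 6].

P(B ≥ 6) = 5/9.
Σ A·P over the event = 3·(1/9) + 9·(4/9) = 13/3.
E[A | B ≥ 6] = (13/3) / (5/9) = 39/5.

39/5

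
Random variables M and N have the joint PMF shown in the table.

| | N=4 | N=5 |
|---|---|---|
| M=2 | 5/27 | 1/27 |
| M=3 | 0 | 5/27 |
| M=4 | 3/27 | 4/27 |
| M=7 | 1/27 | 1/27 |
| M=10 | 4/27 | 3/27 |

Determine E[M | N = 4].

P(N = 4) = 13/27.
Σ M·P over the event = 2·(5/27) + 4·(3/27) + 7·(1/27) + 10·(4/27) = 23/9.
E[M | N = 4] = (23/9) / (13/27) = 69/13.

69/13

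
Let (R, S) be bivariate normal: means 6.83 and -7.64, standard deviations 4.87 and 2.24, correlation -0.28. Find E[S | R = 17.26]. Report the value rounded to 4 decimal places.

The regression of S on R has slope ρ·σ_S/σ_R and passes through (μ_R, μ_S).
E[S | R=17.26] = -7.64 + (-0.28)·(2.24/4.87)·(17.26 − (6.83)) = -7.64 + (-0.12879)·(10.43) = -8.9833.

-8.9833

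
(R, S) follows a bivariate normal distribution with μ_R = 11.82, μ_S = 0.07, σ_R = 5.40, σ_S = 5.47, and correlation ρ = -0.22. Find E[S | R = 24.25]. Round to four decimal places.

-2.7000

E[S | R=x] = μ_S + ρ(σ_S/σ_R)(x − μ_R) for jointly normal variables.
E[S | R=24.25] = 0.07 + (-0.22)·(5.47/5.40)·(24.25 − (11.82)) = 0.07 + (-0.22285)·(12.43) = -2.7000.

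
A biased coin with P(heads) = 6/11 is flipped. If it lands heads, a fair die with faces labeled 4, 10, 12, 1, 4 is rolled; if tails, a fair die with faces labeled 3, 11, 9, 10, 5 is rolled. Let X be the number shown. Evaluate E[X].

E[X | heads] = (4+10+12+1+4)/5 = 31/5.
E[X | tails] = (3+11+9+10+5)/5 = 38/5.
By the law of total expectation,
E[X] = (6/11)·(31/5) + (5/11)·(38/5) = 376/55.

376/55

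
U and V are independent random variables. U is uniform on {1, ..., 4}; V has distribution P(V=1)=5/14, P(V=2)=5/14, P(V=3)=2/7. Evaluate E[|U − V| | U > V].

49/29

P(U > V) = 29/56.
Summing |U−V|·P(x,y) over outcomes with U > V gives 7/8.
E[|U − V| | U > V] = (7/8) / (29/56) = 49/29.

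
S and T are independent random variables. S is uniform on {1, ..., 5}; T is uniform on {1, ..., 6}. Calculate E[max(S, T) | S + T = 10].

Outcomes with S + T = 10: (4,6), (5,5), each with probability 1/30.
E[max(S, T) | S + T = 10] = (6 + 5) / 2 = 11/2.

11/2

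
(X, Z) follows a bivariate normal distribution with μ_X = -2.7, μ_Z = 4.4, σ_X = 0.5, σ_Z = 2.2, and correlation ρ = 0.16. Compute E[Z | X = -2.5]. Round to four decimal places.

The regression of Z on X has slope ρ·σ_Z/σ_X and passes through (μ_X, μ_Z).
E[Z | X=-2.5] = 4.4 + (0.16)·(2.2/0.5)·(-2.5 − (-2.7)) = 4.4 + (0.704)·(0.2) = 4.5408.

4.5408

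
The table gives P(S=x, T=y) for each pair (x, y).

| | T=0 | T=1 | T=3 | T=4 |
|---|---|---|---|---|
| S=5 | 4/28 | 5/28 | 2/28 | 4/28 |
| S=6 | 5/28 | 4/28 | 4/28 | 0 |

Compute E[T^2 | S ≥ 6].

P(S ≥ 6) = 13/28.
Σ T^2·P over the event = 0·(5/28) + 1·(4/28) + 9·(4/28) = 10/7.
E[T^2 | S ≥ 6] = (10/7) / (13/28) = 40/13.

40/13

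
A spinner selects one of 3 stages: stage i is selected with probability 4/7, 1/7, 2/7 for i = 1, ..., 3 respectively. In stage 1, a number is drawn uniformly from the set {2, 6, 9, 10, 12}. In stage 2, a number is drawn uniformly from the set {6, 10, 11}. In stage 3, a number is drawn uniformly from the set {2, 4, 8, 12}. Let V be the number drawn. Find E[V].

38/5

E[V | stage 1] = (2+6+9+10+12)/5 = 39/5.
E[V | stage 2] = (6+10+11)/3 = 9.
E[V | stage 3] = (2+4+8+12)/4 = 13/2.
By the law of total expectation,
E[V] = (4/7)·(39/5) + (1/7)·(9) + (2/7)·(13/2) = 38/5.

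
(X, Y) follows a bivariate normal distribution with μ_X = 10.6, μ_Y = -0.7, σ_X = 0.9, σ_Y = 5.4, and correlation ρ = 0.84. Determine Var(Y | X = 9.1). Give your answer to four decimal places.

8.5847

For a bivariate normal, Var(Y | X=x) = σ_Y²(1 − ρ²).
Var(Y | X=9.1) = (5.4)²·(1 − (0.84)²) = 29.16·0.2944 = 8.5847.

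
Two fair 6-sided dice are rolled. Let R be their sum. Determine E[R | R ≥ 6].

P(R ≥ 6) = 13/18.
Σ over the event: 6·5/36 + 7·1/6 + 8·5/36 + 9·1/9 + 10·1/12 + 11·1/18 + 12·1/36 = 53/9.
E[R | R ≥ 6] = (53/9) / (13/18) = 106/13.

106/13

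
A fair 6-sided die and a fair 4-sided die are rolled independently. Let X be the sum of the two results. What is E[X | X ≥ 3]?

142/23

P(X ≥ 3) = 23/24.
Σ over the event: 3·1/12 + 4·1/8 + 5·1/6 + 6·1/6 + 7·1/6 + 8·1/8 + 9·1/12 + 10·1/24 = 71/12.
E[X | X ≥ 3] = (71/12) / (23/24) = 142/23.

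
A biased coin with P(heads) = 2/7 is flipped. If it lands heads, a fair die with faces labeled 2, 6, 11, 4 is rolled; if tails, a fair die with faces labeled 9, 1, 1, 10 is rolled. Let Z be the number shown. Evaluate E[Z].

E[Z | heads] = (2+6+11+4)/4 = 23/4.
E[Z | tails] = (9+1+1+10)/4 = 21/4.
E[Z] = (2/7)·(23/4) + (5/7)·(21/4) = 151/28.

151/28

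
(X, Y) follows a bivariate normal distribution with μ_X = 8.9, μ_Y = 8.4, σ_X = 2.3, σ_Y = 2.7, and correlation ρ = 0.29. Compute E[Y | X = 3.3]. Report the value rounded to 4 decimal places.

6.4936

For a bivariate normal, E[Y | X=x] = μ_Y + ρ·(σ_Y/σ_X)·(x − μ_X).
E[Y | X=3.3] = 8.4 + (0.29)·(2.7/2.3)·(3.3 − (8.9)) = 8.4 + (0.34043)·(-5.6) = 6.4936.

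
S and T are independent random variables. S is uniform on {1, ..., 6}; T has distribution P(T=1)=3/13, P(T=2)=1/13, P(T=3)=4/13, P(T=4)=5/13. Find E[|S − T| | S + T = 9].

P(S + T = 9) = 3/26.
Summing |S−T|·P(x,y) over outcomes with S + T = 9 gives 17/78.
E[|S − T| | S + T = 9] = (17/78) / (3/26) = 17/9.

17/9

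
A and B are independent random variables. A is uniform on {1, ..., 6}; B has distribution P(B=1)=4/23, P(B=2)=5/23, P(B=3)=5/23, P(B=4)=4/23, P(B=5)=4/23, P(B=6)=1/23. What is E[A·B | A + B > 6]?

P(A + B > 6) = 71/138.
Summing AB·P(x,y) over outcomes with A + B > 6 gives 17/2.
E[A·B | A + B > 6] = (17/2) / (71/138) = 1173/71.

1173/71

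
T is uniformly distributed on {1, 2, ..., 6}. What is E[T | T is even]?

Given T is even, T is equally likely to be any of {2, 4, 6}.
E[T | T is even] = (2 + 4 + 6) / 3 = 4.

4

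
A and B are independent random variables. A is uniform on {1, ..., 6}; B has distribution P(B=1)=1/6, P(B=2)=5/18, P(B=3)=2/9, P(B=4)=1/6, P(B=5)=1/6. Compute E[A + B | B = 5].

P(B = 5) = 1/6.
Summing (A+B)·P(x,y) over outcomes with B = 5 gives 17/12.
E[A + B | B = 5] = (17/12) / (1/6) = 17/2.

17/2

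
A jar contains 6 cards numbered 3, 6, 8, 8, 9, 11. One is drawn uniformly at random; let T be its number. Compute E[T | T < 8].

9/2

P(T < 8) = 1/3.
Σ over the event: 3·1/6 + 6·1/6 = 3/2.
E[T | T < 8] = (3/2) / (1/3) = 9/2.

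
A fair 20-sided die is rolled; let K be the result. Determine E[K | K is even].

Given K is even, K is equally likely to be any of {2, 4, 6, 8, 10, 12, 14, 16, 18, 20}.
E[K | K is even] = (2 + 4 + 6 + 8 + 10 + 12 + 14 + 16 + 18 + 20) / 10 = 11.

11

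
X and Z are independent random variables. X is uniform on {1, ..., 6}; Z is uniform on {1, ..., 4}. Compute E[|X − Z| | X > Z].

P(X > Z) = 7/12.
Summing |X−Z|·P(x,y) over outcomes with X > Z gives 17/12.
E[|X − Z| | X > Z] = (17/12) / (7/12) = 17/7.

17/7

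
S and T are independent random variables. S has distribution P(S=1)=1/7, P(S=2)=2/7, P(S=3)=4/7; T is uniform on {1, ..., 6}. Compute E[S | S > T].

14/5

P(S > T) = 5/21.
Summing S·P(x,y) over outcomes with S > T gives 2/3.
E[S | S > T] = (2/3) / (5/21) = 14/5.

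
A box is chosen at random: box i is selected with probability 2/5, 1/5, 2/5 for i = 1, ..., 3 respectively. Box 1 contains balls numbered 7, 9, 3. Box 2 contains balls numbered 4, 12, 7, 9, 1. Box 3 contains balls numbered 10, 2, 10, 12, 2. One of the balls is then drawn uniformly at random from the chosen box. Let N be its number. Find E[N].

E[N | box 1] = (7+9+3)/3 = 19/3.
E[N | box 2] = (4+12+7+9+1)/5 = 33/5.
E[N | box 3] = (10+2+10+12+2)/5 = 36/5.
By the law of total expectation,
E[N] = (2/5)·(19/3) + (1/5)·(33/5) + (2/5)·(36/5) = 101/15.

101/15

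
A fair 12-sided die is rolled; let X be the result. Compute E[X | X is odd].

6

Given X is odd, X is equally likely to be any of {1, 3, 5, 7, 9, 11}.
E[X | X is odd] = (1 + 3 + 5 + 7 + 9 + 11) / 6 = 6.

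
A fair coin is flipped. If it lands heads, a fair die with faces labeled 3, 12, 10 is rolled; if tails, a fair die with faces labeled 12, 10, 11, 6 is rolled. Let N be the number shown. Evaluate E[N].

E[N | heads] = (3+12+10)/3 = 25/3.
E[N | tails] = (12+10+11+6)/4 = 39/4.
E[N] = (1/2)·(25/3) + (1/2)·(39/4) = 217/24.

217/24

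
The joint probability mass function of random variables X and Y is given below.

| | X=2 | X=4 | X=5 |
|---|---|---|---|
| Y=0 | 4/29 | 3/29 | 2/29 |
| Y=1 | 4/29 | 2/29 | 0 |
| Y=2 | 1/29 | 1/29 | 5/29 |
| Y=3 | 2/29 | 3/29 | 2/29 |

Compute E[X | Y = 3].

P(Y = 3) = 7/29.
Summing X·P(X=x,Y=y) over the conditioning event gives 26/29.
E[X | Y = 3] = (26/29) / (7/29) = 26/7.

26/7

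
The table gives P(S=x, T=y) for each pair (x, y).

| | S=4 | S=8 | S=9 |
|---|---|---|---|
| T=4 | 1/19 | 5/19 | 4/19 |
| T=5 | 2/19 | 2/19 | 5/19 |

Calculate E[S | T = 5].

P(T = 5) = 9/19.
Σ S·P over the event = 4·(2/19) + 8·(2/19) + 9·(5/19) = 69/19.
E[S | T = 5] = (69/19) / (9/19) = 23/3.

23/3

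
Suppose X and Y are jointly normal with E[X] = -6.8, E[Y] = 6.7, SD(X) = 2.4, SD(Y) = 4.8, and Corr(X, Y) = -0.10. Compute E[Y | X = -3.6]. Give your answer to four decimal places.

The regression of Y on X has slope ρ·σ_Y/σ_X and passes through (μ_X, μ_Y).
E[Y | X=-3.6] = 6.7 + (-0.10)·(4.8/2.4)·(-3.6 − (-6.8)) = 6.7 + (-0.2)·(3.2) = 6.0600.

6.0600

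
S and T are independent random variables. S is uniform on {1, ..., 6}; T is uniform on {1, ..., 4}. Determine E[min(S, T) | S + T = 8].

Outcomes with S + T = 8: (4,4), (5,3), (6,2), each with probability 1/24.
E[min(S, T) | S + T = 8] = (4 + 3 + 2) / 3 = 3.

3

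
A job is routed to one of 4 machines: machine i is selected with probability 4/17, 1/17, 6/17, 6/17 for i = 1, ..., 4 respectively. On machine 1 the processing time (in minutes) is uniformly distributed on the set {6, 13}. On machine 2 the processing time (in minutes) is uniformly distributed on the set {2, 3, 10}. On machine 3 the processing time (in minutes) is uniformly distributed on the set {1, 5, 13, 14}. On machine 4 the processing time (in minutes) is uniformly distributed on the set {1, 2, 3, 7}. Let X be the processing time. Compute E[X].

E[X | machine 1] = (6+13)/2 = 19/2.
E[X | machine 2] = (2+3+10)/3 = 5.
E[X | machine 3] = (1+5+13+14)/4 = 33/4.
E[X | machine 4] = (1+2+3+7)/4 = 13/4.
E[X] = (4/17)·(19/2) + (1/17)·(5) + (6/17)·(33/4) + (6/17)·(13/4) = 112/17.

112/17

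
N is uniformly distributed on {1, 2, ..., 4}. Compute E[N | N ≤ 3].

2

Given N ≤ 3, N is equally likely to be any of {1, 2, 3}.
E[N | N ≤ 3] = (1 + 2 + 3) / 3 = 2.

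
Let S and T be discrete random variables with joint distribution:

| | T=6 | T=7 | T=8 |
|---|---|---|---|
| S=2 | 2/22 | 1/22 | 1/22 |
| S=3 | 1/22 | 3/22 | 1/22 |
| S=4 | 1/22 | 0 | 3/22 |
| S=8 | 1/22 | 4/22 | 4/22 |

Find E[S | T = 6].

19/5

P(T = 6) = 5/22.
Σ S·P over the event = 2·(2/22) + 3·(1/22) + 4·(1/22) + 8·(1/22) = 19/22.
E[S | T = 6] = (19/22) / (5/22) = 19/5.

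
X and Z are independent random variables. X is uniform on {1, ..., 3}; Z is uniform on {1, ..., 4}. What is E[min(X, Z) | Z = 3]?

2

Outcomes with Z = 3: (1,3), (2,3), (3,3), each with probability 1/12.
E[min(X, Z) | Z = 3] = (1 + 2 + 3) / 3 = 2.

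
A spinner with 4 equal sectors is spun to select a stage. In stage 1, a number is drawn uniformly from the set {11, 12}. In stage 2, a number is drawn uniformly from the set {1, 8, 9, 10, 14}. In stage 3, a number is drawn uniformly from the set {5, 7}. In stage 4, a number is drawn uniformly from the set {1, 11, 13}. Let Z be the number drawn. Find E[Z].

E[Z | stage 1] = (11+12)/2 = 23/2.
E[Z | stage 2] = (1+8+9+10+14)/5 = 42/5.
E[Z | stage 3] = (5+7)/2 = 6.
E[Z | stage 4] = (1+11+13)/3 = 25/3.
E[Z] = (1/4)·(23/2) + (1/4)·(42/5) + (1/4)·(6) + (1/4)·(25/3) = 1027/120.

1027/120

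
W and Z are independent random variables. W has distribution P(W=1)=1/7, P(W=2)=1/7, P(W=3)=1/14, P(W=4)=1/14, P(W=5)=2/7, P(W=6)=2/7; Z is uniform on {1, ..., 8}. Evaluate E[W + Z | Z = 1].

P(Z = 1) = 1/8.
Summing (W+Z)·P(x,y) over outcomes with Z = 1 gives 71/112.
E[W + Z | Z = 1] = (71/112) / (1/8) = 71/14.

71/14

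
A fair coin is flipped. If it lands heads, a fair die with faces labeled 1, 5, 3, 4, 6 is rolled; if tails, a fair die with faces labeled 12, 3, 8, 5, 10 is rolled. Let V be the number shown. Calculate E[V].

57/10

E[V | heads] = (1+5+3+4+6)/5 = 19/5.
E[V | tails] = (12+3+8+5+10)/5 = 38/5.
E[V] = (1/2)·(19/5) + (1/2)·(38/5) = 57/10.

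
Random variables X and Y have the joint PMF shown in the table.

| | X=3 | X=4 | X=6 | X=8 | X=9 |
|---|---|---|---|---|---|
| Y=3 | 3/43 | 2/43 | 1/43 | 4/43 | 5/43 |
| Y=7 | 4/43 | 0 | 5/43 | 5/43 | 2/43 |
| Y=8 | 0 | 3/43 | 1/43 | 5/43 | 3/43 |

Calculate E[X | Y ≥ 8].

85/12

P(Y ≥ 8) = 12/43.
Σ X·P over the event = 4·(3/43) + 6·(1/43) + 8·(5/43) + 9·(3/43) = 85/43.
E[X | Y ≥ 8] = (85/43) / (12/43) = 85/12.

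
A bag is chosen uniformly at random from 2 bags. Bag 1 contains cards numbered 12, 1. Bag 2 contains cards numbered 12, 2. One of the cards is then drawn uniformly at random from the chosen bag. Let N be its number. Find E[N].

27/4

E[N | bag 1] = (12+1)/2 = 13/2.
E[N | bag 2] = (12+2)/2 = 7.
By the law of total expectation,
E[N] = (1/2)·(13/2) + (1/2)·(7) = 27/4.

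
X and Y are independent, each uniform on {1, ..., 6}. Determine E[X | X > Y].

P(X > Y) = 5/12.
Summing X·P(x,y) over outcomes with X > Y gives 35/18.
E[X | X > Y] = (35/18) / (5/12) = 14/3.

14/3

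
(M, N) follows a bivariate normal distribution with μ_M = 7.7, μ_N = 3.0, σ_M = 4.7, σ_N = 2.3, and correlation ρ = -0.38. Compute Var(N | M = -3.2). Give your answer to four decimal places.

4.5261

For a bivariate normal, Var(N | M=x) = σ_N²(1 − ρ²).
Var(N | M=-3.2) = (2.3)²·(1 − (-0.38)²) = 5.29·0.8556 = 4.5261.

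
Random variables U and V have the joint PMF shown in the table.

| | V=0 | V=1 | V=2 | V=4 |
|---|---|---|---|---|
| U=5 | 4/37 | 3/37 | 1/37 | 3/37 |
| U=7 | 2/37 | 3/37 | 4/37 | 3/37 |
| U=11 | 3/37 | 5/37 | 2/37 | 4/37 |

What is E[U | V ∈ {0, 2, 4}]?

101/13

P(V ∈ {0, 2, 4}) = 26/37.
Summing U·P(U=x,V=y) over the conditioning event gives 202/37.
E[U | V ∈ {0, 2, 4}] = (202/37) / (26/37) = 101/13.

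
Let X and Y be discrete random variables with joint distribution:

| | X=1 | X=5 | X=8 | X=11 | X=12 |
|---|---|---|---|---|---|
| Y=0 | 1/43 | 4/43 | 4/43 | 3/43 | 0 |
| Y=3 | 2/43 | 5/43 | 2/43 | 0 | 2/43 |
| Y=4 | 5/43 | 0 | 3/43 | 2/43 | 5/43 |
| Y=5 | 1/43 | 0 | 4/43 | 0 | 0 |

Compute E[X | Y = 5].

33/5

P(Y = 5) = 5/43.
Summing X·P(X=x,Y=y) over the conditioning event gives 33/43.
E[X | Y = 5] = (33/43) / (5/43) = 33/5.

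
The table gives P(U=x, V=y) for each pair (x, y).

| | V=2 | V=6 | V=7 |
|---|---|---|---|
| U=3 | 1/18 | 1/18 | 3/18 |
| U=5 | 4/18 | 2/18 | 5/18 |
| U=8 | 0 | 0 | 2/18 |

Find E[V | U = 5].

P(U = 5) = 11/18.
Σ V·P over the event = 2·(4/18) + 6·(2/18) + 7·(5/18) = 55/18.
E[V | U = 5] = (55/18) / (11/18) = 5.

5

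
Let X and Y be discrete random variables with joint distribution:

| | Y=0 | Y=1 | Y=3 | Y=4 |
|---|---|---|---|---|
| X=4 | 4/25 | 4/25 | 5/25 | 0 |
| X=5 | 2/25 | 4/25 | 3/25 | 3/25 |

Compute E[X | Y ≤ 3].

97/22

P(Y ≤ 3) = 22/25.
Σ X·P over the event = 4·(4/25) + 4·(4/25) + 4·(5/25) + 5·(2/25) + 5·(4/25) + 5·(3/25) = 97/25.
E[X | Y ≤ 3] = (97/25) / (22/25) = 97/22.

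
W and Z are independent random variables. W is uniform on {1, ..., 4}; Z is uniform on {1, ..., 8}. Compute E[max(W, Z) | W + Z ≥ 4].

149/29

P(W + Z ≥ 4) = 29/32.
Summing max(W,Z)·P(x,y) over outcomes with W + Z ≥ 4 gives 149/32.
E[max(W, Z) | W + Z ≥ 4] = (149/32) / (29/32) = 149/29.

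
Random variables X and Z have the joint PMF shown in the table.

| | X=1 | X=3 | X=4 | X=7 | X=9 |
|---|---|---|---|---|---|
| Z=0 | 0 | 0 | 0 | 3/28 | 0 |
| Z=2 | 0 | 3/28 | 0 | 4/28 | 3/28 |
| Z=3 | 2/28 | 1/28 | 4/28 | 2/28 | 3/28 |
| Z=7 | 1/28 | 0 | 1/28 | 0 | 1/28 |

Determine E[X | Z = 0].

P(Z = 0) = 3/28.
Σ X·P over the event = 7·(3/28) = 3/4.
E[X | Z = 0] = (3/4) / (3/28) = 7.

7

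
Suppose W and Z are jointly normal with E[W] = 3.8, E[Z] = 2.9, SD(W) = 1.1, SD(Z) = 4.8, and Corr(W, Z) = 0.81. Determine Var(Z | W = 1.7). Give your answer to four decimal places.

For a bivariate normal, Var(Z | W=x) = σ_Z²(1 − ρ²).
Var(Z | W=1.7) = (4.8)²·(1 − (0.81)²) = 23.04·0.3439 = 7.9235.

7.9235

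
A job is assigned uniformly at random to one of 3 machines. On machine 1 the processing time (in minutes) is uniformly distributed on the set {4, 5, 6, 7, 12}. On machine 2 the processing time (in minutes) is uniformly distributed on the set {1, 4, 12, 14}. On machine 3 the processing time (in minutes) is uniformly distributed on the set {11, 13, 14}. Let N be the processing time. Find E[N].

1633/180

E[N | machine 1] = (4+5+6+7+12)/5 = 34/5.
E[N | machine 2] = (1+4+12+14)/4 = 31/4.
E[N | machine 3] = (11+13+14)/3 = 38/3.
By the law of total expectation,
E[N] = (1/3)·(34/5) + (1/3)·(31/4) + (1/3)·(38/3) = 1633/180.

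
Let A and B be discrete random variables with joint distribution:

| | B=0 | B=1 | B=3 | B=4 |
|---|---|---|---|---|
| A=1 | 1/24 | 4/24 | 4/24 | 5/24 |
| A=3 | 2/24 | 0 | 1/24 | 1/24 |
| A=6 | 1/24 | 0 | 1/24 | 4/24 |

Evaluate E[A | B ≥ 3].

45/16

P(B ≥ 3) = 2/3.
Summing A·P(A=x,B=y) over the conditioning event gives 15/8.
E[A | B ≥ 3] = (15/8) / (2/3) = 45/16.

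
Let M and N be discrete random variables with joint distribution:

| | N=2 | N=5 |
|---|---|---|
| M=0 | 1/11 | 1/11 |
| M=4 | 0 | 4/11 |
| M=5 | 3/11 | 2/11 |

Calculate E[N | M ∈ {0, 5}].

23/7

P(M ∈ {0, 5}) = 7/11.
Summing N·P(M=x,N=y) over the conditioning event gives 23/11.
E[N | M ∈ {0, 5}] = (23/11) / (7/11) = 23/7.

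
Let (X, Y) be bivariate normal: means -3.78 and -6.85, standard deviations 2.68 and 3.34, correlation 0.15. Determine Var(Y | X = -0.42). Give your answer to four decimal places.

10.9046

Var(Y | X=x) = (1 − ρ²)·σ_Y².
Var(Y | X=-0.42) = (3.34)²·(1 − (0.15)²) = 11.1556·0.9775 = 10.9046.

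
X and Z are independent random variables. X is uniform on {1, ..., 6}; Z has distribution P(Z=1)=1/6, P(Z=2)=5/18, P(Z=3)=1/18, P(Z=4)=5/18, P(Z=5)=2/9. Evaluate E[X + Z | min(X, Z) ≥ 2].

P(min(X, Z) ≥ 2) = 25/36.
Summing (X+Z)·P(x,y) over outcomes with min(X, Z) ≥ 2 gives 565/108.
E[X + Z | min(X, Z) ≥ 2] = (565/108) / (25/36) = 113/15.

113/15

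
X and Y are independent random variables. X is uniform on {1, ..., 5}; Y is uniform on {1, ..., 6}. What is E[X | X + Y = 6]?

3

P(X + Y = 6) = 1/6.
Summing X·P(x,y) over outcomes with X + Y = 6 gives 1/2.
E[X | X + Y = 6] = (1/2) / (1/6) = 3.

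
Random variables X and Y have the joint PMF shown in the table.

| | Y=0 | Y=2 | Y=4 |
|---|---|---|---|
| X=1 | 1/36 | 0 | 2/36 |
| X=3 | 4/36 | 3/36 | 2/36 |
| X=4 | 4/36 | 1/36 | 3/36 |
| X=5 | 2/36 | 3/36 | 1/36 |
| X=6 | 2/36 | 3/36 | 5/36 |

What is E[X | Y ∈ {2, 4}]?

P(Y ∈ {2, 4}) = 23/36.
Summing X·P(X=x,Y=y) over the conditioning event gives 101/36.
E[X | Y ∈ {2, 4}] = (101/36) / (23/36) = 101/23.

101/23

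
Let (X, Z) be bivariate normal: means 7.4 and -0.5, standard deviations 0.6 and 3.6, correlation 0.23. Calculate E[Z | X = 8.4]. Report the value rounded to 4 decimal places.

The regression of Z on X has slope ρ·σ_Z/σ_X and passes through (μ_X, μ_Z).
E[Z | X=8.4] = -0.5 + (0.23)·(3.6/0.6)·(8.4 − (7.4)) = -0.5 + (1.38)·(1) = 0.8800.

0.8800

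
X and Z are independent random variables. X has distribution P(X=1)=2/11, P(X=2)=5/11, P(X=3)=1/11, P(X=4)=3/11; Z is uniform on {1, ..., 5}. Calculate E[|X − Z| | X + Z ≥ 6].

16/9

P(X + Z ≥ 6) = 27/55.
Summing |X−Z|·P(x,y) over outcomes with X + Z ≥ 6 gives 48/55.
E[|X − Z| | X + Z ≥ 6] = (48/55) / (27/55) = 16/9.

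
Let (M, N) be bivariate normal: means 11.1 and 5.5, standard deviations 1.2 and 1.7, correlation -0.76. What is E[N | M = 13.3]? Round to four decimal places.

3.1313

For a bivariate normal, E[N | M=x] = μ_N + ρ·(σ_N/σ_M)·(x − μ_M).
E[N | M=13.3] = 5.5 + (-0.76)·(1.7/1.2)·(13.3 − (11.1)) = 5.5 + (-1.0767)·(2.2) = 3.1313.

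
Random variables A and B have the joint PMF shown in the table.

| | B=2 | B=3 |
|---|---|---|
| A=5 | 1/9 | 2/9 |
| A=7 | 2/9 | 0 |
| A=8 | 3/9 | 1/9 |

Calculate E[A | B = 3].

P(B = 3) = 1/3.
Summing A·P(A=x,B=y) over the conditioning event gives 2.
E[A | B = 3] = (2) / (1/3) = 6.

6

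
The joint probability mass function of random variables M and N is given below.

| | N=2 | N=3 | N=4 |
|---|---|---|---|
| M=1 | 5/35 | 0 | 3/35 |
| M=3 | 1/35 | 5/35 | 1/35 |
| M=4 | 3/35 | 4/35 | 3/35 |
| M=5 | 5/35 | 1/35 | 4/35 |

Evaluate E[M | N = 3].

18/5

P(N = 3) = 2/7.
Σ M·P over the event = 3·(5/35) + 4·(4/35) + 5·(1/35) = 36/35.
E[M | N = 3] = (36/35) / (2/7) = 18/5.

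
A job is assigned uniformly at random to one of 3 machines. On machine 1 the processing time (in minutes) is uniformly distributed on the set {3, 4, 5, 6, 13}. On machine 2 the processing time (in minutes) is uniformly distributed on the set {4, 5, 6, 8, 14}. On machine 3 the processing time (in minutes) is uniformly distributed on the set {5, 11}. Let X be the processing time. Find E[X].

E[X | machine 1] = (3+4+5+6+13)/5 = 31/5.
E[X | machine 2] = (4+5+6+8+14)/5 = 37/5.
E[X | machine 3] = (5+11)/2 = 8.
By the law of total expectation,
E[X] = (1/3)·(31/5) + (1/3)·(37/5) + (1/3)·(8) = 36/5.

36/5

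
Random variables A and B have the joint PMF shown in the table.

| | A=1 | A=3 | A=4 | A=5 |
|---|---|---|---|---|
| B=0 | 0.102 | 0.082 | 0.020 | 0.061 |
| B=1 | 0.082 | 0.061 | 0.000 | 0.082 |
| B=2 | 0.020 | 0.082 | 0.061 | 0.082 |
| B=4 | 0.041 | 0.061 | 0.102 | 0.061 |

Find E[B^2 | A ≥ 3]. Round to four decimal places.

P(A ≥ 3) = 0.755.
Summing B^2·P(A=x,B=y) over the conditioning event gives 4.627.
E[B^2 | A ≥ 3] = (4.627) / (0.755) = 6.1285.

6.1285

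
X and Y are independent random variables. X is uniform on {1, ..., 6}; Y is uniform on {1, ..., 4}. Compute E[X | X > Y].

32/7

P(X > Y) = 7/12.
Summing X·P(x,y) over outcomes with X > Y gives 8/3.
E[X | X > Y] = (8/3) / (7/12) = 32/7.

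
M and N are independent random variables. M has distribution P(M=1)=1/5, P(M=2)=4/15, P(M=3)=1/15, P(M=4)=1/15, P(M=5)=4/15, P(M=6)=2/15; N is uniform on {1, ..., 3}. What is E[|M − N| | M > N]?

P(M > N) = 3/5.
Summing |M−N|·P(x,y) over outcomes with M > N gives 73/45.
E[|M − N| | M > N] = (73/45) / (3/5) = 73/27.

73/27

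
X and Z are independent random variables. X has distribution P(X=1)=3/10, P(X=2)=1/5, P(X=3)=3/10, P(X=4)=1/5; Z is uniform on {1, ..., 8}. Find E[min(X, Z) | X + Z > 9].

P(X + Z > 9) = 7/40.
Summing min(X,Z)·P(x,y) over outcomes with X + Z > 9 gives 23/40.
E[min(X, Z) | X + Z > 9] = (23/40) / (7/40) = 23/7.

23/7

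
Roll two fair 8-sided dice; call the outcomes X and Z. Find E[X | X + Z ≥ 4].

P(X + Z ≥ 4) = 61/64.
Summing X·P(x,y) over outcomes with X + Z ≥ 4 gives 71/16.
E[X | X + Z ≥ 4] = (71/16) / (61/64) = 284/61.

284/61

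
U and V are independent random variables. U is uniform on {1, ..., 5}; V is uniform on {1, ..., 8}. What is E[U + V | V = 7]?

10

P(V = 7) = 1/8.
Summing (U+V)·P(x,y) over outcomes with V = 7 gives 5/4.
E[U + V | V = 7] = (5/4) / (1/8) = 10.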